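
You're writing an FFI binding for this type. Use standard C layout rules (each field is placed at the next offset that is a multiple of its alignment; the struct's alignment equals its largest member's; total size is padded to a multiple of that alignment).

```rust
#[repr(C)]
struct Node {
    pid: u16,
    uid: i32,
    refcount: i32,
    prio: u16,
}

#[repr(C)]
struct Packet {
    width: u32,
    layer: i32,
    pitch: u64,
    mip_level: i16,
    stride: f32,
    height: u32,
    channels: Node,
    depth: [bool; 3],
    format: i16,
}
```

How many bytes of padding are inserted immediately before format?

1

Node: @0: pid [2B, align 2] → 2; +2 pad (align 4); @4: uid [4B, align 4] → 8; @8: refcount [4B, align 4] → 12; @12: prio [2B, align 2] → 14; +2 tail pad (align 4); size 16, align 4
@0: width [4B, align 4] → 4
@4: layer [4B, align 4] → 8
@8: pitch [8B, align 8] → 16
@16: mip_level [2B, align 2] → 18
+2 pad (align 4)
@20: stride [4B, align 4] → 24
@24: height [4B, align 4] → 28
@28: channels [16B, align 4] → 44
@44: depth [3B, align 1] → 47
+1 pad (align 2)
@48: format [2B, align 2] → 50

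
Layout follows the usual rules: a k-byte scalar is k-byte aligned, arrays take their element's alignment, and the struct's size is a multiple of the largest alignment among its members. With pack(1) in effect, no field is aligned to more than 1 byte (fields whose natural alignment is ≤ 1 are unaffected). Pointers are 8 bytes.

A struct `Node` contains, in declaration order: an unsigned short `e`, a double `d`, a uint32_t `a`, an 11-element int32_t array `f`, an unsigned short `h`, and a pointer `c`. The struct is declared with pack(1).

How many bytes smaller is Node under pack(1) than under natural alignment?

12

natural layout:
  @0: e [2B, align 2] → 2
  +6 pad (align 8)
  @8: d [8B, align 8] → 16
  @16: a [4B, align 4] → 20
  @20: f [44B, align 4] → 64
  @64: h [2B, align 2] → 66
  +6 pad (align 8)
  @72: c [8B, align 8] → 80
  size 80, align 8
packed(1) layout:
  @0: e [2B, align 1] → 2
  @2: d [8B, align 1] → 10
  @10: a [4B, align 1] → 14
  @14: f [44B, align 1] → 58
  @58: h [2B, align 1] → 60
  @60: c [8B, align 1] → 68
  size 68, align 1
80 − 68 = 12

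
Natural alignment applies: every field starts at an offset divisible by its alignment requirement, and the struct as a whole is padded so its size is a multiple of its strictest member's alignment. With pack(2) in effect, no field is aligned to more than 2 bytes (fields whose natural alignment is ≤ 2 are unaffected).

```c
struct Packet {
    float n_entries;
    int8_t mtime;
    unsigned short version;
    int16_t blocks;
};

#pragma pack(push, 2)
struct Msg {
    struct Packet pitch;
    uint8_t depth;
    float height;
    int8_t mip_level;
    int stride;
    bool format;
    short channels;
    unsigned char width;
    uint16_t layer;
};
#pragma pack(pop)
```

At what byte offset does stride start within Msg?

20

Packet: n_entries at 0 (size 4, align 4) → ends 4; mtime at 4 (size 1, align 1) → ends 5; pad 1 to align 2 for version; version at 6 (size 2, align 2) → ends 8; blocks at 8 (size 2, align 2) → ends 10; tail pad 2 to reach multiple of 4; total 12 bytes, alignment 4
pitch at 0 (size 12, align 2) → ends 12
depth at 12 (size 1, align 1) → ends 13
pad 1 to align 2 for height
height at 14 (size 4, align 2) → ends 18
mip_level at 18 (size 1, align 1) → ends 19
pad 1 to align 2 for stride
stride at 20 (size 4, align 2) → ends 24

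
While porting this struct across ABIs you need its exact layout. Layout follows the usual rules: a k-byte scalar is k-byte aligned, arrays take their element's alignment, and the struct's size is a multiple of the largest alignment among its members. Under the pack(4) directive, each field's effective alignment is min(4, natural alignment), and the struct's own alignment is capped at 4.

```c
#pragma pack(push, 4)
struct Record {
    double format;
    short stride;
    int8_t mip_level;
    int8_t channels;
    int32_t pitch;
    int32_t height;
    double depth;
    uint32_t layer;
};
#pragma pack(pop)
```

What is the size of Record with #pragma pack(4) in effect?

0..8  format  (8B, 4-aligned)
8..10  stride  (2B, 2-aligned)
10..11  mip_level  (1B, 1-aligned)
11..12  channels  (1B, 1-aligned)
12..16  pitch  (4B, 4-aligned)
16..20  height  (4B, 4-aligned)
20..28  depth  (8B, 4-aligned)
28..32  layer  (4B, 4-aligned)
sizeof = 32, alignof = 4

32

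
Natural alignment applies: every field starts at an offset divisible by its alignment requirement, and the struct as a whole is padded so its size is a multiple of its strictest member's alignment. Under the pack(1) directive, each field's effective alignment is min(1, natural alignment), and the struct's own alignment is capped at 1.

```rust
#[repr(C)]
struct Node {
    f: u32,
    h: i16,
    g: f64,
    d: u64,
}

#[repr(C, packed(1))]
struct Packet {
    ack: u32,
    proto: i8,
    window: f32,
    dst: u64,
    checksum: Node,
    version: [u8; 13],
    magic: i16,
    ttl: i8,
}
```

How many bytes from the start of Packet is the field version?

41

Node: 0..4  f  (4B, 4-aligned); 4..6  h  (2B, 2-aligned); 6..8  -- padding (2B); 8..16  g  (8B, 8-aligned); 16..24  d  (8B, 8-aligned); sizeof = 24, alignof = 8
0..4  ack  (4B, 1-aligned)
4..5  proto  (1B, 1-aligned)
5..9  window  (4B, 1-aligned)
9..17  dst  (8B, 1-aligned)
17..41  checksum  (24B, 1-aligned)
41..54  version  (13B, 1-aligned)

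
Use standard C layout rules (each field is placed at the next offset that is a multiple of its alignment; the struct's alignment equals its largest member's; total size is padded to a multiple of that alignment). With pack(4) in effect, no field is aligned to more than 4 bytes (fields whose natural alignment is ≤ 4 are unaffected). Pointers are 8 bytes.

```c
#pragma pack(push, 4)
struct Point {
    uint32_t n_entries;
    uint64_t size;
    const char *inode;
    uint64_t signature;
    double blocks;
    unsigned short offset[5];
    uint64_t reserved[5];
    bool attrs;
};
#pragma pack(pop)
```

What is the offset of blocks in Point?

0..4  n_entries  (4B, 4-aligned)
4..12  size  (8B, 4-aligned)
12..20  inode  (8B, 4-aligned)
20..28  signature  (8B, 4-aligned)
28..36  blocks  (8B, 4-aligned)

28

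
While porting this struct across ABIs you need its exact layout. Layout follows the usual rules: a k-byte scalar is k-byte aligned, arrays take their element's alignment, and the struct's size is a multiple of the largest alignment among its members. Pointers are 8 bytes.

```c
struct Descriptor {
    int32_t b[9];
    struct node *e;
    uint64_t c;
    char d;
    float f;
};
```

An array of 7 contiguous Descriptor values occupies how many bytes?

0..36  b  (36B, 4-aligned)
36..40  -- padding (4B)
40..48  e  (8B, 8-aligned)
48..56  c  (8B, 8-aligned)
56..57  d  (1B, 1-aligned)
57..60  -- padding (3B)
60..64  f  (4B, 4-aligned)
sizeof = 64, alignof = 8
array of 7: 7 × 64 = 448

448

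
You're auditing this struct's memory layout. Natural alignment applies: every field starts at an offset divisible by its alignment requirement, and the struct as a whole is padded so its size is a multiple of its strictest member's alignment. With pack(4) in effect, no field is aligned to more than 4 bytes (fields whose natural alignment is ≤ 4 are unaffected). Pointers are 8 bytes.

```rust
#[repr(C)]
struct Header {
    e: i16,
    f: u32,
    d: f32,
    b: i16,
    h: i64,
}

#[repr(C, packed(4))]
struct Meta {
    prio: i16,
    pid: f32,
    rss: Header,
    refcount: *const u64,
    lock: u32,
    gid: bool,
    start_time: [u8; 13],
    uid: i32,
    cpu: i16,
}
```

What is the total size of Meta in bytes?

Header: 0..2  e  (2B, 2-aligned); 2..4  -- padding (2B); 4..8  f  (4B, 4-aligned); 8..12  d  (4B, 4-aligned); 12..14  b  (2B, 2-aligned); 14..16  -- padding (2B); 16..24  h  (8B, 8-aligned); sizeof = 24, alignof = 8
0..2  prio  (2B, 2-aligned)
2..4  -- padding (2B)
4..8  pid  (4B, 4-aligned)
8..32  rss  (24B, 4-aligned)
32..40  refcount  (8B, 4-aligned)
40..44  lock  (4B, 4-aligned)
44..45  gid  (1B, 1-aligned)
45..58  start_time  (13B, 1-aligned)
58..60  -- padding (2B)
60..64  uid  (4B, 4-aligned)
64..66  cpu  (2B, 2-aligned)
66..68  -- tail padding (2B)
sizeof = 68, alignof = 4

68 bytes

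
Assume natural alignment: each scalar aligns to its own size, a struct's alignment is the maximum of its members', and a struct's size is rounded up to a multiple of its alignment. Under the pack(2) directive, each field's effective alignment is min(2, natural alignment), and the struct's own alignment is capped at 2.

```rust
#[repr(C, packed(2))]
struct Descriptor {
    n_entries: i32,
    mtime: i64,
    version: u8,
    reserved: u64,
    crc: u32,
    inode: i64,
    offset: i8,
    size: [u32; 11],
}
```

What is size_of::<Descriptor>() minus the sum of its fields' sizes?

0..4  n_entries  (4B, 2-aligned)
4..12  mtime  (8B, 2-aligned)
12..13  version  (1B, 1-aligned)
13..14  -- padding (1B)
14..22  reserved  (8B, 2-aligned)
22..26  crc  (4B, 2-aligned)
26..34  inode  (8B, 2-aligned)
34..35  offset  (1B, 1-aligned)
35..36  -- padding (1B)
36..80  size  (44B, 2-aligned)
sizeof = 80, alignof = 2
data bytes 78, size 80 → padding 2

2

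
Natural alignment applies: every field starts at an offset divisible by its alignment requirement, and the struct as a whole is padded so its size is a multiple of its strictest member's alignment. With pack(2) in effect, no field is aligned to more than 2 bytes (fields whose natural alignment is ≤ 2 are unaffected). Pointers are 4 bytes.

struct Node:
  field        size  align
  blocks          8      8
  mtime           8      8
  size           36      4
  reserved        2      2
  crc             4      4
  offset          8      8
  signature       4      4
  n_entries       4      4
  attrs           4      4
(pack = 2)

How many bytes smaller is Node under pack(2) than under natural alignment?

natural layout:
  @0: blocks [8B, align 8] → 8
  @8: mtime [8B, align 8] → 16
  @16: size [36B, align 4] → 52
  @52: reserved [2B, align 2] → 54
  +2 pad (align 4)
  @56: crc [4B, align 4] → 60
  +4 pad (align 8)
  @64: offset [8B, align 8] → 72
  @72: signature [4B, align 4] → 76
  @76: n_entries [4B, align 4] → 80
  @80: attrs [4B, align 4] → 84
  +4 tail pad (align 8)
  size 88, align 8
packed(2) layout:
  @0: blocks [8B, align 2] → 8
  @8: mtime [8B, align 2] → 16
  @16: size [36B, align 2] → 52
  @52: reserved [2B, align 2] → 54
  @54: crc [4B, align 2] → 58
  @58: offset [8B, align 2] → 66
  @66: signature [4B, align 2] → 70
  @70: n_entries [4B, align 2] → 74
  @74: attrs [4B, align 2] → 78
  size 78, align 2
88 − 78 = 10

10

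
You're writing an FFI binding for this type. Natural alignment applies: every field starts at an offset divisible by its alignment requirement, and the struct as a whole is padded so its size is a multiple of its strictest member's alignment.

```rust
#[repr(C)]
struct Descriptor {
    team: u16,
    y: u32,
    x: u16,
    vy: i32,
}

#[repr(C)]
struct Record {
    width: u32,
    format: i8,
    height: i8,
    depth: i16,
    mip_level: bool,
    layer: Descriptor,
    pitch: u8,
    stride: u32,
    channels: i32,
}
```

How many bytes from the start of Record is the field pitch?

28

Descriptor: 0..2  team  (2B, 2-aligned); 2..4  -- padding (2B); 4..8  y  (4B, 4-aligned); 8..10  x  (2B, 2-aligned); 10..12  -- padding (2B); 12..16  vy  (4B, 4-aligned); sizeof = 16, alignof = 4
0..4  width  (4B, 4-aligned)
4..5  format  (1B, 1-aligned)
5..6  height  (1B, 1-aligned)
6..8  depth  (2B, 2-aligned)
8..9  mip_level  (1B, 1-aligned)
9..12  -- padding (3B)
12..28  layer  (16B, 4-aligned)
28..29  pitch  (1B, 1-aligned)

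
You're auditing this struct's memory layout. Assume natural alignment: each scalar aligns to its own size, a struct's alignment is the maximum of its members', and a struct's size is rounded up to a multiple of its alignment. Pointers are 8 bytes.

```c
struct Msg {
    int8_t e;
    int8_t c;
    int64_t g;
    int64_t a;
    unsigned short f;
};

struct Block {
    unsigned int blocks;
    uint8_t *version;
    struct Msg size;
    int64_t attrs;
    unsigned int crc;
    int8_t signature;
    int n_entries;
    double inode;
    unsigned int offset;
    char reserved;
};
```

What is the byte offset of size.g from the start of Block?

24

Msg: 0..1  e  (1B, 1-aligned); 1..2  c  (1B, 1-aligned); 2..8  -- padding (6B); 8..16  g  (8B, 8-aligned); 16..24  a  (8B, 8-aligned); 24..26  f  (2B, 2-aligned); 26..32  -- tail padding (6B); sizeof = 32, alignof = 8
0..4  blocks  (4B, 4-aligned)
4..8  -- padding (4B)
8..16  version  (8B, 8-aligned)
16..48  size  (32B, 8-aligned)
within Msg: g at 8
16 + 8 = 24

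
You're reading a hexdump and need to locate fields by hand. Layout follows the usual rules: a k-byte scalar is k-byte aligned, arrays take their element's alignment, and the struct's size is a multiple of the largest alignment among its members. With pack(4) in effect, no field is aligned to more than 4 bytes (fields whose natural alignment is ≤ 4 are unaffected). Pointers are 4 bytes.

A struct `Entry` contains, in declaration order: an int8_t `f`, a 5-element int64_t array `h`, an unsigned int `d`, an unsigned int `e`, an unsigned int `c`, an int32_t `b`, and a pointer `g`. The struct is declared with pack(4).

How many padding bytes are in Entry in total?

f at 0 (size 1, align 1) → ends 1
pad 3 to align 4 for h
h at 4 (size 40, align 4) → ends 44
d at 44 (size 4, align 4) → ends 48
e at 48 (size 4, align 4) → ends 52
c at 52 (size 4, align 4) → ends 56
b at 56 (size 4, align 4) → ends 60
g at 60 (size 4, align 4) → ends 64
total 64 bytes, alignment 4
data bytes 61, size 64 → padding 3

3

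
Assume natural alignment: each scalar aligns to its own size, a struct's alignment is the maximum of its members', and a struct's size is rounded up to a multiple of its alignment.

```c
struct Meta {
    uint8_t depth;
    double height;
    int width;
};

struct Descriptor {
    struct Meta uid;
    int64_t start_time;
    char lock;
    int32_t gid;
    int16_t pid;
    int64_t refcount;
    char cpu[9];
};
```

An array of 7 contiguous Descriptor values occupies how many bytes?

504

Meta: @0: depth [1B, align 1] → 1; +7 pad (align 8); @8: height [8B, align 8] → 16; @16: width [4B, align 4] → 20; +4 tail pad (align 8); size 24, align 8
@0: uid [24B, align 8] → 24
@24: start_time [8B, align 8] → 32
@32: lock [1B, align 1] → 33
+3 pad (align 4)
@36: gid [4B, align 4] → 40
@40: pid [2B, align 2] → 42
+6 pad (align 8)
@48: refcount [8B, align 8] → 56
@56: cpu [9B, align 1] → 65
+7 tail pad (align 8)
size 72, align 8
array of 7: 7 × 72 = 504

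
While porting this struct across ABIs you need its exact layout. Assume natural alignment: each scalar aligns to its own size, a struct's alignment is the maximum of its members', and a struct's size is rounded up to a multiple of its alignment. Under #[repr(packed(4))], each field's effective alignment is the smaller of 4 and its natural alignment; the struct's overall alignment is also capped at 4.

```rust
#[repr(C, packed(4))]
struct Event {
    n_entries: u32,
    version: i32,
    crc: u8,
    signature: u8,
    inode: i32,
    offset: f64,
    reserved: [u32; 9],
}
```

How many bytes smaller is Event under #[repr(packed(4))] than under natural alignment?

4

natural layout:
  0..4  n_entries  (4B, 4-aligned)
  4..8  version  (4B, 4-aligned)
  8..9  crc  (1B, 1-aligned)
  9..10  signature  (1B, 1-aligned)
  10..12  -- padding (2B)
  12..16  inode  (4B, 4-aligned)
  16..24  offset  (8B, 8-aligned)
  24..60  reserved  (36B, 4-aligned)
  60..64  -- tail padding (4B)
  sizeof = 64, alignof = 8
packed(4) layout:
  0..4  n_entries  (4B, 4-aligned)
  4..8  version  (4B, 4-aligned)
  8..9  crc  (1B, 1-aligned)
  9..10  signature  (1B, 1-aligned)
  10..12  -- padding (2B)
  12..16  inode  (4B, 4-aligned)
  16..24  offset  (8B, 4-aligned)
  24..60  reserved  (36B, 4-aligned)
  sizeof = 60, alignof = 4
64 − 60 = 4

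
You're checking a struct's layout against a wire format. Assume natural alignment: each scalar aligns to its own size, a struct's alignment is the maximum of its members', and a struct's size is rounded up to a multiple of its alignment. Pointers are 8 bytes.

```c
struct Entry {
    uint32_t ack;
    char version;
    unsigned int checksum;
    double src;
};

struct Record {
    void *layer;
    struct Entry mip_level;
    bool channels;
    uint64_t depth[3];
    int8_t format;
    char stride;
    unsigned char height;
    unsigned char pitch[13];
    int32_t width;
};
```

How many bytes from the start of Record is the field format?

64

Entry: 0..4  ack  (4B, 4-aligned); 4..5  version  (1B, 1-aligned); 5..8  -- padding (3B); 8..12  checksum  (4B, 4-aligned); 12..16  -- padding (4B); 16..24  src  (8B, 8-aligned); sizeof = 24, alignof = 8
0..8  layer  (8B, 8-aligned)
8..32  mip_level  (24B, 8-aligned)
32..33  channels  (1B, 1-aligned)
33..40  -- padding (7B)
40..64  depth  (24B, 8-aligned)
64..65  format  (1B, 1-aligned)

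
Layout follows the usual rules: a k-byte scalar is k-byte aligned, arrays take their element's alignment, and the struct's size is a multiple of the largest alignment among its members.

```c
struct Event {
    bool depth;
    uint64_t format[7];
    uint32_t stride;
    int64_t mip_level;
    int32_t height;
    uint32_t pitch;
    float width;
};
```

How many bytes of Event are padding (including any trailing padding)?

15

0..1  depth  (1B, 1-aligned)
1..8  -- padding (7B)
8..64  format  (56B, 8-aligned)
64..68  stride  (4B, 4-aligned)
68..72  -- padding (4B)
72..80  mip_level  (8B, 8-aligned)
80..84  height  (4B, 4-aligned)
84..88  pitch  (4B, 4-aligned)
88..92  width  (4B, 4-aligned)
92..96  -- tail padding (4B)
sizeof = 96, alignof = 8
data bytes 81, size 96 → padding 15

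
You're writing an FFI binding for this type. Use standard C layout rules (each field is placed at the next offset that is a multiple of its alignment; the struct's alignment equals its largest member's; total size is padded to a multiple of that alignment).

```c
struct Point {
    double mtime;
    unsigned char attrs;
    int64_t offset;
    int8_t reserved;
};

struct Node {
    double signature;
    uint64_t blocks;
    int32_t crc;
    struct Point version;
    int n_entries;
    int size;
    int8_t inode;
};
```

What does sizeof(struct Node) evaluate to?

72

Point: mtime at 0 (size 8, align 8) → ends 8; attrs at 8 (size 1, align 1) → ends 9; pad 7 to align 8 for offset; offset at 16 (size 8, align 8) → ends 24; reserved at 24 (size 1, align 1) → ends 25; tail pad 7 to reach multiple of 8; total 32 bytes, alignment 8
signature at 0 (size 8, align 8) → ends 8
blocks at 8 (size 8, align 8) → ends 16
crc at 16 (size 4, align 4) → ends 20
pad 4 to align 8 for version
version at 24 (size 32, align 8) → ends 56
n_entries at 56 (size 4, align 4) → ends 60
size at 60 (size 4, align 4) → ends 64
inode at 64 (size 1, align 1) → ends 65
tail pad 7 to reach multiple of 8
total 72 bytes, alignment 8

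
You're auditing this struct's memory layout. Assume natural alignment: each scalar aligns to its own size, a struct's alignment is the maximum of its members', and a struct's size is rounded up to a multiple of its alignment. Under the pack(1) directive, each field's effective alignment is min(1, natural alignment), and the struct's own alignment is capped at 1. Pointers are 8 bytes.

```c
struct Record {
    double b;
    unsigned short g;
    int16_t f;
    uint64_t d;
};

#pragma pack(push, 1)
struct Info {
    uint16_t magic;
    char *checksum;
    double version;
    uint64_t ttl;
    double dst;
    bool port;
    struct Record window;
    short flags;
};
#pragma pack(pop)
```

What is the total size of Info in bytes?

61 bytes

Record: b at 0 (size 8, align 8) → ends 8; g at 8 (size 2, align 2) → ends 10; f at 10 (size 2, align 2) → ends 12; pad 4 to align 8 for d; d at 16 (size 8, align 8) → ends 24; total 24 bytes, alignment 8
magic at 0 (size 2, align 1) → ends 2
checksum at 2 (size 8, align 1) → ends 10
version at 10 (size 8, align 1) → ends 18
ttl at 18 (size 8, align 1) → ends 26
dst at 26 (size 8, align 1) → ends 34
port at 34 (size 1, align 1) → ends 35
window at 35 (size 24, align 1) → ends 59
flags at 59 (size 2, align 1) → ends 61
total 61 bytes, alignment 1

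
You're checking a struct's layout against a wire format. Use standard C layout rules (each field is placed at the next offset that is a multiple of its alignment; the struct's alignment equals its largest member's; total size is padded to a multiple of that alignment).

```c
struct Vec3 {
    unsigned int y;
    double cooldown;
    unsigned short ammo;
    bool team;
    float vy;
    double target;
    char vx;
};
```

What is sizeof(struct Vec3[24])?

y at 0 (size 4, align 4) → ends 4
pad 4 to align 8 for cooldown
cooldown at 8 (size 8, align 8) → ends 16
ammo at 16 (size 2, align 2) → ends 18
team at 18 (size 1, align 1) → ends 19
pad 1 to align 4 for vy
vy at 20 (size 4, align 4) → ends 24
target at 24 (size 8, align 8) → ends 32
vx at 32 (size 1, align 1) → ends 33
tail pad 7 to reach multiple of 8
total 40 bytes, alignment 8
array of 24: 24 × 40 = 960

960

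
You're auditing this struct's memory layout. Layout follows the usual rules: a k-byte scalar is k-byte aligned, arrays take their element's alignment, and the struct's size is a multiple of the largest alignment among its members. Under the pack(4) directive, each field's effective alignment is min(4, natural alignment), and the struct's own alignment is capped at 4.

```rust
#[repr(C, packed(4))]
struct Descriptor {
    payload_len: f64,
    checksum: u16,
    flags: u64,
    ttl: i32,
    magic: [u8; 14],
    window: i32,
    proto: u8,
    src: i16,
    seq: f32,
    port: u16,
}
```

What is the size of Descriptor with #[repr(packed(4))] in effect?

@0: payload_len [8B, align 4] → 8
@8: checksum [2B, align 2] → 10
+2 pad (align 4)
@12: flags [8B, align 4] → 20
@20: ttl [4B, align 4] → 24
@24: magic [14B, align 1] → 38
+2 pad (align 4)
@40: window [4B, align 4] → 44
@44: proto [1B, align 1] → 45
+1 pad (align 2)
@46: src [2B, align 2] → 48
@48: seq [4B, align 4] → 52
@52: port [2B, align 2] → 54
+2 tail pad (align 4)
size 56, align 4

56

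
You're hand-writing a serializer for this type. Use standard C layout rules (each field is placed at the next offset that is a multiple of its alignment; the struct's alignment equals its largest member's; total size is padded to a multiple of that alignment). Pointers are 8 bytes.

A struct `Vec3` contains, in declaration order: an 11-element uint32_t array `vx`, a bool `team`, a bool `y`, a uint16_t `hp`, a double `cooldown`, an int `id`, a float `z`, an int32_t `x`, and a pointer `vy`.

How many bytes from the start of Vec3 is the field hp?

46

0..44  vx  (44B, 4-aligned)
44..45  team  (1B, 1-aligned)
45..46  y  (1B, 1-aligned)
46..48  hp  (2B, 2-aligned)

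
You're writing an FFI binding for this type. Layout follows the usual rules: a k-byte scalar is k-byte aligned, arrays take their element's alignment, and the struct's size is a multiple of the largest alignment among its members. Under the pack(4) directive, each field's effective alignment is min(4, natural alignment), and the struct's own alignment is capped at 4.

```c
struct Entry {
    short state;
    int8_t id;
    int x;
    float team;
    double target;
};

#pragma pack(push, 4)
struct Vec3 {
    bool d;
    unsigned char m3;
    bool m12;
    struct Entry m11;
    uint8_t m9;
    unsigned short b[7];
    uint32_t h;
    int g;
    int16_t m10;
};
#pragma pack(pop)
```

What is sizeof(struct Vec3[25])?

1400

Entry: 0..2  state  (2B, 2-aligned); 2..3  id  (1B, 1-aligned); 3..4  -- padding (1B); 4..8  x  (4B, 4-aligned); 8..12  team  (4B, 4-aligned); 12..16  -- padding (4B); 16..24  target  (8B, 8-aligned); sizeof = 24, alignof = 8
0..1  d  (1B, 1-aligned)
1..2  m3  (1B, 1-aligned)
2..3  m12  (1B, 1-aligned)
3..4  -- padding (1B)
4..28  m11  (24B, 4-aligned)
28..29  m9  (1B, 1-aligned)
29..30  -- padding (1B)
30..44  b  (14B, 2-aligned)
44..48  h  (4B, 4-aligned)
48..52  g  (4B, 4-aligned)
52..54  m10  (2B, 2-aligned)
54..56  -- tail padding (2B)
sizeof = 56, alignof = 4
array of 25: 25 × 56 = 1400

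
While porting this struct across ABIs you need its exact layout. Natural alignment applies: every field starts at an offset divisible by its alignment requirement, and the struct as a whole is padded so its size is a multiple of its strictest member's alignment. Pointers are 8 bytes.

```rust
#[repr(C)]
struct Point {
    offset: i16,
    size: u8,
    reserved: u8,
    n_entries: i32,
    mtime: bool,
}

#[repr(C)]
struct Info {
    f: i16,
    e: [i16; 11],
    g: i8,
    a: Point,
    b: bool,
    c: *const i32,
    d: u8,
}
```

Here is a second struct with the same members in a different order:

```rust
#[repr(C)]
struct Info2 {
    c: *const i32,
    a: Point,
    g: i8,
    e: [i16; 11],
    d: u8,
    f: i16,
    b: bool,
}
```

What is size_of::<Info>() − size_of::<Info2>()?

8

Point: offset at 0 (size 2, align 2) → ends 2; size at 2 (size 1, align 1) → ends 3; reserved at 3 (size 1, align 1) → ends 4; n_entries at 4 (size 4, align 4) → ends 8; mtime at 8 (size 1, align 1) → ends 9; tail pad 3 to reach multiple of 4; total 12 bytes, alignment 4
f at 0 (size 2, align 2) → ends 2
e at 2 (size 22, align 2) → ends 24
g at 24 (size 1, align 1) → ends 25
pad 3 to align 4 for a
a at 28 (size 12, align 4) → ends 40
b at 40 (size 1, align 1) → ends 41
pad 7 to align 8 for c
c at 48 (size 8, align 8) → ends 56
d at 56 (size 1, align 1) → ends 57
tail pad 7 to reach multiple of 8
total 64 bytes, alignment 8
— Info2 —
c at 0 (size 8, align 8) → ends 8
a at 8 (size 12, align 4) → ends 20
g at 20 (size 1, align 1) → ends 21
pad 1 to align 2 for e
e at 22 (size 22, align 2) → ends 44
d at 44 (size 1, align 1) → ends 45
pad 1 to align 2 for f
f at 46 (size 2, align 2) → ends 48
b at 48 (size 1, align 1) → ends 49
tail pad 7 to reach multiple of 8
total 56 bytes, alignment 8
64 − 56 = 8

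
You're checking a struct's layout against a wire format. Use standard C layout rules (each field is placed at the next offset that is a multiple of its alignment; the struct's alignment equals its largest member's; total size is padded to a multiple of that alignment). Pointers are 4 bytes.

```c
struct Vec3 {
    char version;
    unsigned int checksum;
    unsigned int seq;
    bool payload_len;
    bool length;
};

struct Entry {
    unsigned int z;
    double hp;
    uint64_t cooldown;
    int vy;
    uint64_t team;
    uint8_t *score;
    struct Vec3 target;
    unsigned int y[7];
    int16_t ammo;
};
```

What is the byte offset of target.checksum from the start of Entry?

Vec3: version at 0 (size 1, align 1) → ends 1; pad 3 to align 4 for checksum; checksum at 4 (size 4, align 4) → ends 8; seq at 8 (size 4, align 4) → ends 12; payload_len at 12 (size 1, align 1) → ends 13; length at 13 (size 1, align 1) → ends 14; tail pad 2 to reach multiple of 4; total 16 bytes, alignment 4
z at 0 (size 4, align 4) → ends 4
pad 4 to align 8 for hp
hp at 8 (size 8, align 8) → ends 16
cooldown at 16 (size 8, align 8) → ends 24
vy at 24 (size 4, align 4) → ends 28
pad 4 to align 8 for team
team at 32 (size 8, align 8) → ends 40
score at 40 (size 4, align 4) → ends 44
target at 44 (size 16, align 4) → ends 60
within Vec3: checksum at 4
44 + 4 = 48

48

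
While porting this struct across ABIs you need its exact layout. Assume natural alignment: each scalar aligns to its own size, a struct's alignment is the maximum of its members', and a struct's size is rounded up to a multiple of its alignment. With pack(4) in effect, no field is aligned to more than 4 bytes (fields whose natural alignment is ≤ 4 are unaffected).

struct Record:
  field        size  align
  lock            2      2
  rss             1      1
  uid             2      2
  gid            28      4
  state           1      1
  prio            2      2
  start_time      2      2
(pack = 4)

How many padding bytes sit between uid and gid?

lock at 0 (size 2, align 2) → ends 2
rss at 2 (size 1, align 1) → ends 3
pad 1 to align 2 for uid
uid at 4 (size 2, align 2) → ends 6
pad 2 to align 4 for gid
gid at 8 (size 28, align 4) → ends 36

2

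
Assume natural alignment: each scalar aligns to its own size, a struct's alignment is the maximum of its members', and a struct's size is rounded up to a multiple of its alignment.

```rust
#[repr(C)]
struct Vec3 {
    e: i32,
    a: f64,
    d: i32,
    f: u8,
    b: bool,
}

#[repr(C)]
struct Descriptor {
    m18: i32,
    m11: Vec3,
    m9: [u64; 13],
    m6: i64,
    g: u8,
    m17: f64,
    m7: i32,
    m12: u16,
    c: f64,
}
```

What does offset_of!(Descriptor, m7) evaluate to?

160

Vec3: e at 0 (size 4, align 4) → ends 4; pad 4 to align 8 for a; a at 8 (size 8, align 8) → ends 16; d at 16 (size 4, align 4) → ends 20; f at 20 (size 1, align 1) → ends 21; b at 21 (size 1, align 1) → ends 22; tail pad 2 to reach multiple of 8; total 24 bytes, alignment 8
m18 at 0 (size 4, align 4) → ends 4
pad 4 to align 8 for m11
m11 at 8 (size 24, align 8) → ends 32
m9 at 32 (size 104, align 8) → ends 136
m6 at 136 (size 8, align 8) → ends 144
g at 144 (size 1, align 1) → ends 145
pad 7 to align 8 for m17
m17 at 152 (size 8, align 8) → ends 160
m7 at 160 (size 4, align 4) → ends 164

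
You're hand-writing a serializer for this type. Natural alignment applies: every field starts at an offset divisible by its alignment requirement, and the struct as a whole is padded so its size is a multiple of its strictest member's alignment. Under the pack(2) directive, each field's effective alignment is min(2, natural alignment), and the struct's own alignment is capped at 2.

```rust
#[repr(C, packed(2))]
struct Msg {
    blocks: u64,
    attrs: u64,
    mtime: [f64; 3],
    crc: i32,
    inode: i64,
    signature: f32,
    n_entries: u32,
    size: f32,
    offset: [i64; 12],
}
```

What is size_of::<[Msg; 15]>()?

blocks at 0 (size 8, align 2) → ends 8
attrs at 8 (size 8, align 2) → ends 16
mtime at 16 (size 24, align 2) → ends 40
crc at 40 (size 4, align 2) → ends 44
inode at 44 (size 8, align 2) → ends 52
signature at 52 (size 4, align 2) → ends 56
n_entries at 56 (size 4, align 2) → ends 60
size at 60 (size 4, align 2) → ends 64
offset at 64 (size 96, align 2) → ends 160
total 160 bytes, alignment 2
array of 15: 15 × 160 = 2400

2400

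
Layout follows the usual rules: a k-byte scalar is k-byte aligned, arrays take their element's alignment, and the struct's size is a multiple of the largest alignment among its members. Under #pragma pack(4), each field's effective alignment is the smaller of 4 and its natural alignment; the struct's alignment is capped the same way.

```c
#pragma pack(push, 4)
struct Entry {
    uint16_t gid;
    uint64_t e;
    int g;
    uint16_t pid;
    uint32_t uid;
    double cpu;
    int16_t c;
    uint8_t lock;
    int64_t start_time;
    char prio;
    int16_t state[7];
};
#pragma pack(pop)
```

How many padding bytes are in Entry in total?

0..2  gid  (2B, 2-aligned)
2..4  -- padding (2B)
4..12  e  (8B, 4-aligned)
12..16  g  (4B, 4-aligned)
16..18  pid  (2B, 2-aligned)
18..20  -- padding (2B)
20..24  uid  (4B, 4-aligned)
24..32  cpu  (8B, 4-aligned)
32..34  c  (2B, 2-aligned)
34..35  lock  (1B, 1-aligned)
35..36  -- padding (1B)
36..44  start_time  (8B, 4-aligned)
44..45  prio  (1B, 1-aligned)
45..46  -- padding (1B)
46..60  state  (14B, 2-aligned)
sizeof = 60, alignof = 4
data bytes 54, size 60 → padding 6

6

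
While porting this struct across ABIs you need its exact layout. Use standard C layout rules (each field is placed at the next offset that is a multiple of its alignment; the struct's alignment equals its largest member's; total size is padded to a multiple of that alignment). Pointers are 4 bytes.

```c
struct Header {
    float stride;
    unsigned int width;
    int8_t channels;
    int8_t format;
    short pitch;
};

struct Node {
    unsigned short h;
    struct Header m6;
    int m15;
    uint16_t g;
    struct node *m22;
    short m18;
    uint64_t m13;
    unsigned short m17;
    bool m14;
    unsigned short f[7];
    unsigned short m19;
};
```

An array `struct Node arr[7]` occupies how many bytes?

448

Header: 0..4  stride  (4B, 4-aligned); 4..8  width  (4B, 4-aligned); 8..9  channels  (1B, 1-aligned); 9..10  format  (1B, 1-aligned); 10..12  pitch  (2B, 2-aligned); sizeof = 12, alignof = 4
0..2  h  (2B, 2-aligned)
2..4  -- padding (2B)
4..16  m6  (12B, 4-aligned)
16..20  m15  (4B, 4-aligned)
20..22  g  (2B, 2-aligned)
22..24  -- padding (2B)
24..28  m22  (4B, 4-aligned)
28..30  m18  (2B, 2-aligned)
30..32  -- padding (2B)
32..40  m13  (8B, 8-aligned)
40..42  m17  (2B, 2-aligned)
42..43  m14  (1B, 1-aligned)
43..44  -- padding (1B)
44..58  f  (14B, 2-aligned)
58..60  m19  (2B, 2-aligned)
60..64  -- tail padding (4B)
sizeof = 64, alignof = 8
array of 7: 7 × 64 = 448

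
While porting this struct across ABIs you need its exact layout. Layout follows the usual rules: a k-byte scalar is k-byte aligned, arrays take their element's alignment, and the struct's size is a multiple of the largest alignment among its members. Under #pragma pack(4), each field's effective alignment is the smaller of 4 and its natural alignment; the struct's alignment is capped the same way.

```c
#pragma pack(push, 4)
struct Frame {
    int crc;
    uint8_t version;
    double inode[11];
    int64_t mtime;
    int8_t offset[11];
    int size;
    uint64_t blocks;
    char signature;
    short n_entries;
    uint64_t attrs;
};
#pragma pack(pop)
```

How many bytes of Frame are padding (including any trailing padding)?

@0: crc [4B, align 4] → 4
@4: version [1B, align 1] → 5
+3 pad (align 4)
@8: inode [88B, align 4] → 96
@96: mtime [8B, align 4] → 104
@104: offset [11B, align 1] → 115
+1 pad (align 4)
@116: size [4B, align 4] → 120
@120: blocks [8B, align 4] → 128
@128: signature [1B, align 1] → 129
+1 pad (align 2)
@130: n_entries [2B, align 2] → 132
@132: attrs [8B, align 4] → 140
size 140, align 4
data bytes 135, size 140 → padding 5

5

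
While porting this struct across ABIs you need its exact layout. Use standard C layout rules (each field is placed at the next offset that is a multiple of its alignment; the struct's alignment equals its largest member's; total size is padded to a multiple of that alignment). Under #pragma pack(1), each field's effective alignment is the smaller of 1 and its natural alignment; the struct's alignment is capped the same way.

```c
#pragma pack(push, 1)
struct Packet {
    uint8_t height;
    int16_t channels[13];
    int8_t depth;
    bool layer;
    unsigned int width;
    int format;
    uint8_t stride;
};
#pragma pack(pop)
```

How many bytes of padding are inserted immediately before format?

0

0..1  height  (1B, 1-aligned)
1..27  channels  (26B, 1-aligned)
27..28  depth  (1B, 1-aligned)
28..29  layer  (1B, 1-aligned)
29..33  width  (4B, 1-aligned)
33..37  format  (4B, 1-aligned)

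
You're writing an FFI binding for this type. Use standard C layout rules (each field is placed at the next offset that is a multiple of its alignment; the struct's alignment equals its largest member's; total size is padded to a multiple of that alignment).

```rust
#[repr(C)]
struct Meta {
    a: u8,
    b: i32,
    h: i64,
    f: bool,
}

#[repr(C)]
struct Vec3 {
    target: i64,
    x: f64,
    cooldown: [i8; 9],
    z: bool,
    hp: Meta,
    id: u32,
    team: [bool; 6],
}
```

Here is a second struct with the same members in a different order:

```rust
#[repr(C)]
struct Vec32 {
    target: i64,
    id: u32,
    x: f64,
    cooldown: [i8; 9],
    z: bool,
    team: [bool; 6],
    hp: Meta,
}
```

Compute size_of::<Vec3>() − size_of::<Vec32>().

Meta: @0: a [1B, align 1] → 1; +3 pad (align 4); @4: b [4B, align 4] → 8; @8: h [8B, align 8] → 16; @16: f [1B, align 1] → 17; +7 tail pad (align 8); size 24, align 8
@0: target [8B, align 8] → 8
@8: x [8B, align 8] → 16
@16: cooldown [9B, align 1] → 25
@25: z [1B, align 1] → 26
+6 pad (align 8)
@32: hp [24B, align 8] → 56
@56: id [4B, align 4] → 60
@60: team [6B, align 1] → 66
+6 tail pad (align 8)
size 72, align 8
— Vec32 —
@0: target [8B, align 8] → 8
@8: id [4B, align 4] → 12
+4 pad (align 8)
@16: x [8B, align 8] → 24
@24: cooldown [9B, align 1] → 33
@33: z [1B, align 1] → 34
@34: team [6B, align 1] → 40
@40: hp [24B, align 8] → 64
size 64, align 8
72 − 64 = 8

8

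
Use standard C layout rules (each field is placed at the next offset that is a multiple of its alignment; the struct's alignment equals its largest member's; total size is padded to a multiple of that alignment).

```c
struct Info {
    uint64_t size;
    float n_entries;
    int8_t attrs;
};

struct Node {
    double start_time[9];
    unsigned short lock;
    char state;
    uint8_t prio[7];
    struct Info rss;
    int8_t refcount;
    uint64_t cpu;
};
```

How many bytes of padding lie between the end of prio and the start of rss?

Info: 0..8  size  (8B, 8-aligned); 8..12  n_entries  (4B, 4-aligned); 12..13  attrs  (1B, 1-aligned); 13..16  -- tail padding (3B); sizeof = 16, alignof = 8
0..72  start_time  (72B, 8-aligned)
72..74  lock  (2B, 2-aligned)
74..75  state  (1B, 1-aligned)
75..82  prio  (7B, 1-aligned)
82..88  -- padding (6B)
88..104  rss  (16B, 8-aligned)

6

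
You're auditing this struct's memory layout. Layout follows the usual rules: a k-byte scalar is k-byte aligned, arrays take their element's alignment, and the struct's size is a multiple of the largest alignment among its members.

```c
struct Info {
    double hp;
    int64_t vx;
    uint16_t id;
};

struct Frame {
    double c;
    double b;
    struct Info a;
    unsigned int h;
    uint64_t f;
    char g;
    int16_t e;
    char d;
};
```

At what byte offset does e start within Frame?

58

Info: 0..8  hp  (8B, 8-aligned); 8..16  vx  (8B, 8-aligned); 16..18  id  (2B, 2-aligned); 18..24  -- tail padding (6B); sizeof = 24, alignof = 8
0..8  c  (8B, 8-aligned)
8..16  b  (8B, 8-aligned)
16..40  a  (24B, 8-aligned)
40..44  h  (4B, 4-aligned)
44..48  -- padding (4B)
48..56  f  (8B, 8-aligned)
56..57  g  (1B, 1-aligned)
57..58  -- padding (1B)
58..60  e  (2B, 2-aligned)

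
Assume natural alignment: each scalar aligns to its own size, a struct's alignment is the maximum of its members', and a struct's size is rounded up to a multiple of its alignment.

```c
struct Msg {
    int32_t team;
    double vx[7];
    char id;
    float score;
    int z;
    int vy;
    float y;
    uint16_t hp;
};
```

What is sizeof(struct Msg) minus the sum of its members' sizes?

@0: team [4B, align 4] → 4
+4 pad (align 8)
@8: vx [56B, align 8] → 64
@64: id [1B, align 1] → 65
+3 pad (align 4)
@68: score [4B, align 4] → 72
@72: z [4B, align 4] → 76
@76: vy [4B, align 4] → 80
@80: y [4B, align 4] → 84
@84: hp [2B, align 2] → 86
+2 tail pad (align 8)
size 88, align 8
data bytes 79, size 88 → padding 9

9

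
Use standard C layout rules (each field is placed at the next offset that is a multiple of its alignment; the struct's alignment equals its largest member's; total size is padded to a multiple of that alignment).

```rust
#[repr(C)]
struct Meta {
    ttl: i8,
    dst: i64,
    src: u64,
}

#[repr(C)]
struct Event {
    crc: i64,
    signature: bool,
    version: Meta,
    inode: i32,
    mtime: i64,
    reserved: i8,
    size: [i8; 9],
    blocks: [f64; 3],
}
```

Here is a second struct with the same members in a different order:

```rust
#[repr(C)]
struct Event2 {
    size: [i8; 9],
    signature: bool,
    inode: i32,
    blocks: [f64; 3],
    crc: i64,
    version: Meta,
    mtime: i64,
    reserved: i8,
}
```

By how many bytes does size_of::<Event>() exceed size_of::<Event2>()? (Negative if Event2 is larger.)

Meta: ttl at 0 (size 1, align 1) → ends 1; pad 7 to align 8 for dst; dst at 8 (size 8, align 8) → ends 16; src at 16 (size 8, align 8) → ends 24; total 24 bytes, alignment 8
crc at 0 (size 8, align 8) → ends 8
signature at 8 (size 1, align 1) → ends 9
pad 7 to align 8 for version
version at 16 (size 24, align 8) → ends 40
inode at 40 (size 4, align 4) → ends 44
pad 4 to align 8 for mtime
mtime at 48 (size 8, align 8) → ends 56
reserved at 56 (size 1, align 1) → ends 57
size at 57 (size 9, align 1) → ends 66
pad 6 to align 8 for blocks
blocks at 72 (size 24, align 8) → ends 96
total 96 bytes, alignment 8
— Event2 —
size at 0 (size 9, align 1) → ends 9
signature at 9 (size 1, align 1) → ends 10
pad 2 to align 4 for inode
inode at 12 (size 4, align 4) → ends 16
blocks at 16 (size 24, align 8) → ends 40
crc at 40 (size 8, align 8) → ends 48
version at 48 (size 24, align 8) → ends 72
mtime at 72 (size 8, align 8) → ends 80
reserved at 80 (size 1, align 1) → ends 81
tail pad 7 to reach multiple of 8
total 88 bytes, alignment 8
96 − 88 = 8

8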